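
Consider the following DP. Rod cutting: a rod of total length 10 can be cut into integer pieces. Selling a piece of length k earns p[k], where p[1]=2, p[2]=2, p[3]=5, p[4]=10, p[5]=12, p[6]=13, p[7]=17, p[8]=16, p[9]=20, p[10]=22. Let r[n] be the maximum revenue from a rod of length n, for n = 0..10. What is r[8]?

   n    0    1    2    3    4    5    6    7    8    9   10
r[n]    0    2    4    6   10   12   14   17   20   22   24

20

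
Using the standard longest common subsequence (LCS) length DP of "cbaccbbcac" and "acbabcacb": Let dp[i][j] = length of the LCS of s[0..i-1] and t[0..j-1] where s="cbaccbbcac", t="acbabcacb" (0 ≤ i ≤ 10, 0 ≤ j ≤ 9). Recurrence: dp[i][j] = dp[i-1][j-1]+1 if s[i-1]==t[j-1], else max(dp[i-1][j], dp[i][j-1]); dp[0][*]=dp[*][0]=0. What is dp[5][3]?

2

   ''  a  c  b  a  b  c  a  c  b
''  0  0  0  0  0  0  0  0  0  0
 c  0  0  1  1  1  1  1  1  1  1
 b  0  0  1  2  2  2  2  2  2  2
 a  0  1  1  2  3  3  3  3  3  3
 c  0  1  2  2  3  3  4  4  4  4
 c  0  1  2  2  3  3  4  4  5  5
 b  0  1  2  3  3  4  4  4  5  6
 b  0  1  2  3  3  4  4  4  5  6
 c  0  1  2  3  3  4  5  5  5  6
 a  0  1  2  3  4  4  5  6  6  6
 c  0  1  2  3  4  4  5  6  7  7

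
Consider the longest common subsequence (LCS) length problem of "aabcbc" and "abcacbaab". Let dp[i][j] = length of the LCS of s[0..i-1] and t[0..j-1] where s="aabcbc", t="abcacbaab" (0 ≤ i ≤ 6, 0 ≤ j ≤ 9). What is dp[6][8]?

4

   ''  a  b  c  a  c  b  a  a  b
''  0  0  0  0  0  0  0  0  0  0
 a  0  1  1  1  1  1  1  1  1  1
 a  0  1  1  1  2  2  2  2  2  2
 b  0  1  2  2  2  2  3  3  3  3
 c  0  1  2  3  3  3  3  3  3  3
 b  0  1  2  3  3  3  4  4  4  4
 c  0  1  2  3  3  4  4  4  4  4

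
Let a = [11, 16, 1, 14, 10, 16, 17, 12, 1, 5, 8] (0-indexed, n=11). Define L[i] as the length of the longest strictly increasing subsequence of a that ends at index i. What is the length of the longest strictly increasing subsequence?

   i    0    1    2    3    4    5    6    7    8    9   10
a[i]   11   16    1   14   10   16   17   12    1    5    8
L[i]    1    2    1    2    2    3    4    3    1    2    3

4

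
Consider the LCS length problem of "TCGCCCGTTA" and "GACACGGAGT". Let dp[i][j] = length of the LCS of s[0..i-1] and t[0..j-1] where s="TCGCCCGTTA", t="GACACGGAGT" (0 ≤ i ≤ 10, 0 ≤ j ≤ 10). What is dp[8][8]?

   ''  G  A  C  A  C  G  G  A  G  T
''  0  0  0  0  0  0  0  0  0  0  0
 T  0  0  0  0  0  0  0  0  0  0  1
 C  0  0  0  1  1  1  1  1  1  1  1
 G  0  1  1  1  1  1  2  2  2  2  2
 C  0  1  1  2  2  2  2  2  2  2  2
 C  0  1  1  2  2  3  3  3  3  3  3
 C  0  1  1  2  2  3  3  3  3  3  3
 G  0  1  1  2  2  3  4  4  4  4  4
 T  0  1  1  2  2  3  4  4  4  4  5
 T  0  1  1  2  2  3  4  4  4  4  5
 A  0  1  2  2  3  3  4  4  5  5  5

4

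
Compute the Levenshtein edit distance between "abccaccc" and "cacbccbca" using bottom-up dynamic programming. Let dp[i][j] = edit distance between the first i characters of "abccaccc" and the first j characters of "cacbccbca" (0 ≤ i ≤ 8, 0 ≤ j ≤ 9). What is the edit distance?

   ''  c  a  c  b  c  c  b  c  a
''  0  1  2  3  4  5  6  7  8  9
 a  1  1  1  2  3  4  5  6  7  8
 b  2  2  2  2  2  3  4  5  6  7
 c  3  2  3  2  3  2  3  4  5  6
 c  4  3  3  3  3  3  2  3  4  5
 a  5  4  3  4  4  4  3  3  4  4
 c  6  5  4  3  4  4  4  4  3  4
 c  7  6  5  4  4  4  4  5  4  4
 c  8  7  6  5  5  4  4  5  5  5

5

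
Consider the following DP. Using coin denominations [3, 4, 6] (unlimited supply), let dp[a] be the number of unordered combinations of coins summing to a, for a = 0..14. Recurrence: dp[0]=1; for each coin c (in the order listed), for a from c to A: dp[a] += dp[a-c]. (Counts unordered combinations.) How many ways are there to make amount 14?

after  coin     0     1     2     3     4     5     6     7     8     9    10    11    12    13    14
          3     1     0     0     1     0     0     1     0     0     1     0     0     1     0     0
          4     1     0     0     1     1     0     1     1     1     1     1     1     2     1     1
          6     1     0     0     1     1     0     2     1     1     2     2     1     4     2     2

2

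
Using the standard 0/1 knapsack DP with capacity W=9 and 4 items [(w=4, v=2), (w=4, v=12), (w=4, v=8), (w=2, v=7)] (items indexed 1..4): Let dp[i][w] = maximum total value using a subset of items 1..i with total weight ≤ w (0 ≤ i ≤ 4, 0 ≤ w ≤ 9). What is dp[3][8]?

i\w   0   1   2   3   4   5   6   7   8   9
  0   0   0   0   0   0   0   0   0   0   0
  1   0   0   0   0   2   2   2   2   2   2
  2   0   0   0   0  12  12  12  12  14  14
  3   0   0   0   0  12  12  12  12  20  20
  4   0   0   7   7  12  12  19  19  20  20

20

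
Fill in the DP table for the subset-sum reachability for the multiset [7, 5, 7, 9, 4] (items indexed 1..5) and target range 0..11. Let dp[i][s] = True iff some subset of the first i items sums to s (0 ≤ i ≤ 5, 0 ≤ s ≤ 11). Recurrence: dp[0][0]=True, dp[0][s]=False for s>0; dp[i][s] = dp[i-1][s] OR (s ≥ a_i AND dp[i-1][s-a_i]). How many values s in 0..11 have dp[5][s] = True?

i\s   0   1   2   3   4   5   6   7   8   9  10  11
  0   T   F   F   F   F   F   F   F   F   F   F   F
  1   T   F   F   F   F   F   F   T   F   F   F   F
  2   T   F   F   F   F   T   F   T   F   F   F   F
  3   T   F   F   F   F   T   F   T   F   F   F   F
  4   T   F   F   F   F   T   F   T   F   T   F   F
  5   T   F   F   F   T   T   F   T   F   T   F   T

6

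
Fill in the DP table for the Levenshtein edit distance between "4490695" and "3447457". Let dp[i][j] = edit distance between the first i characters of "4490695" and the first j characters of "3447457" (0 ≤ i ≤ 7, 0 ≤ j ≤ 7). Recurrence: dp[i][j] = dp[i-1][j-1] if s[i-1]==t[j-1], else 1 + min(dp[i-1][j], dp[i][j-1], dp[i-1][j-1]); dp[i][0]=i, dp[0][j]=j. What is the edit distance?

   ''  3  4  4  7  4  5  7
''  0  1  2  3  4  5  6  7
 4  1  1  1  2  3  4  5  6
 4  2  2  1  1  2  3  4  5
 9  3  3  2  2  2  3  4  5
 0  4  4  3  3  3  3  4  5
 6  5  5  4  4  4  4  4  5
 9  6  6  5  5  5  5  5  5
 5  7  7  6  6  6  6  5  6

6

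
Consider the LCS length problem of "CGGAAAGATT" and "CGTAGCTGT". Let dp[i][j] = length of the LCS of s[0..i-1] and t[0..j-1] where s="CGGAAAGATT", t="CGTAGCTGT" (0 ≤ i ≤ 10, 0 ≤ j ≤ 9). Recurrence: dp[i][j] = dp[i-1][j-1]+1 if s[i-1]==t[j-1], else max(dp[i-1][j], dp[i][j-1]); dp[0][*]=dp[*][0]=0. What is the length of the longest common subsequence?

   ''  C  G  T  A  G  C  T  G  T
''  0  0  0  0  0  0  0  0  0  0
 C  0  1  1  1  1  1  1  1  1  1
 G  0  1  2  2  2  2  2  2  2  2
 G  0  1  2  2  2  3  3  3  3  3
 A  0  1  2  2  3  3  3  3  3  3
 A  0  1  2  2  3  3  3  3  3  3
 A  0  1  2  2  3  3  3  3  3  3
 G  0  1  2  2  3  4  4  4  4  4
 A  0  1  2  2  3  4  4  4  4  4
 T  0  1  2  3  3  4  4  5  5  5
 T  0  1  2  3  3  4  4  5  5  6

6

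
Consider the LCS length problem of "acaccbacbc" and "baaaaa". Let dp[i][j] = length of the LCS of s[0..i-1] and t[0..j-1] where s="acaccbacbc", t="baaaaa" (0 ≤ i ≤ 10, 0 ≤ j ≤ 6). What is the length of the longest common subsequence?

   ''  b  a  a  a  a  a
''  0  0  0  0  0  0  0
 a  0  0  1  1  1  1  1
 c  0  0  1  1  1  1  1
 a  0  0  1  2  2  2  2
 c  0  0  1  2  2  2  2
 c  0  0  1  2  2  2  2
 b  0  1  1  2  2  2  2
 a  0  1  2  2  3  3  3
 c  0  1  2  2  3  3  3
 b  0  1  2  2  3  3  3
 c  0  1  2  2  3  3  3

3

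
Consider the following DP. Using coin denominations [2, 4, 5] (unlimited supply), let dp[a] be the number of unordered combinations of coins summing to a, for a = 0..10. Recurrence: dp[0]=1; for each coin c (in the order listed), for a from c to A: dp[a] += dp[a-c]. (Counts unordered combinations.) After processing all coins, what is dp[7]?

1

after  coin     0     1     2     3     4     5     6     7     8     9    10
          2     1     0     1     0     1     0     1     0     1     0     1
          4     1     0     1     0     2     0     2     0     3     0     3
          5     1     0     1     0     2     1     2     1     3     2     4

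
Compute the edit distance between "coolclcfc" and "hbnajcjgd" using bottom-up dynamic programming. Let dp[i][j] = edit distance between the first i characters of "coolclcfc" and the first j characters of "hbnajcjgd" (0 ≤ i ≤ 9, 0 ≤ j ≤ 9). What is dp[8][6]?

7

   ''  h  b  n  a  j  c  j  g  d
''  0  1  2  3  4  5  6  7  8  9
 c  1  1  2  3  4  5  5  6  7  8
 o  2  2  2  3  4  5  6  6  7  8
 o  3  3  3  3  4  5  6  7  7  8
 l  4  4  4  4  4  5  6  7  8  8
 c  5  5  5  5  5  5  5  6  7  8
 l  6  6  6  6  6  6  6  6  7  8
 c  7  7  7  7  7  7  6  7  7  8
 f  8  8  8  8  8  8  7  7  8  8
 c  9  9  9  9  9  9  8  8  8  9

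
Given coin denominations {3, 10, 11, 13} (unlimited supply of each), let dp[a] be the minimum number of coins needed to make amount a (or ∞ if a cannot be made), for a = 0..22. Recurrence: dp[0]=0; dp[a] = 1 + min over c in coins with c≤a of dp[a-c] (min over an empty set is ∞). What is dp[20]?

 a  0  1  2  3  4  5  6  7  8  9 10 11 12 13 14 15 16 17 18 19 20 21 22
dp  0  -  -  1  -  -  2  -  -  3  1  1  4  1  2  5  2  3  6  3  2  2  2
(- denotes ∞ / unreachable)

2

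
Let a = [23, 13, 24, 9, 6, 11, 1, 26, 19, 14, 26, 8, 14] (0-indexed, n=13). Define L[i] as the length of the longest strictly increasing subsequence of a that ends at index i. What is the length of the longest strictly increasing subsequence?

   i    0    1    2    3    4    5    6    7    8    9   10   11   12
a[i]   23   13   24    9    6   11    1   26   19   14   26    8   14
L[i]    1    1    2    1    1    2    1    3    3    3    4    2    3

4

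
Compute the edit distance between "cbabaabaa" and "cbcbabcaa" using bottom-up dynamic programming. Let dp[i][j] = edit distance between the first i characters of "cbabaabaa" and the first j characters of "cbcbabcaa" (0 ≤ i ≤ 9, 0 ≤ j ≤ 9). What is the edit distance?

   ''  c  b  c  b  a  b  c  a  a
''  0  1  2  3  4  5  6  7  8  9
 c  1  0  1  2  3  4  5  6  7  8
 b  2  1  0  1  2  3  4  5  6  7
 a  3  2  1  1  2  2  3  4  5  6
 b  4  3  2  2  1  2  2  3  4  5
 a  5  4  3  3  2  1  2  3  3  4
 a  6  5  4  4  3  2  2  3  3  3
 b  7  6  5  5  4  3  2  3  4  4
 a  8  7  6  6  5  4  3  3  3  4
 a  9  8  7  7  6  5  4  4  3  3

3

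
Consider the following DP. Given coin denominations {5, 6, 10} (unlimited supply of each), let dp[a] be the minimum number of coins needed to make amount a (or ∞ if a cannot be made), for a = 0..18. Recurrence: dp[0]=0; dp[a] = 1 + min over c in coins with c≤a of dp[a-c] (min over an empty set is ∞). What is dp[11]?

2

 a  0  1  2  3  4  5  6  7  8  9 10 11 12 13 14 15 16 17 18
dp  0  -  -  -  -  1  1  -  -  -  1  2  2  -  -  2  2  3  3
(- denotes ∞ / unreachable)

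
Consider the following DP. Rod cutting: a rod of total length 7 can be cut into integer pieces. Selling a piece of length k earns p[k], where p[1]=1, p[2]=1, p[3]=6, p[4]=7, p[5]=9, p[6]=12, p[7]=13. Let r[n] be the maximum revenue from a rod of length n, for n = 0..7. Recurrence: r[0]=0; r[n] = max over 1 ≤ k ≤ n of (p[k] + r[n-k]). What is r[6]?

   n    0    1    2    3    4    5    6    7
r[n]    0    1    2    6    7    9   12   13

12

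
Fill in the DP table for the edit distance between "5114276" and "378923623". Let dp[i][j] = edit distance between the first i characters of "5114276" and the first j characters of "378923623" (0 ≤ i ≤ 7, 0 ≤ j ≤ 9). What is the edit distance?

7

   ''  3  7  8  9  2  3  6  2  3
''  0  1  2  3  4  5  6  7  8  9
 5  1  1  2  3  4  5  6  7  8  9
 1  2  2  2  3  4  5  6  7  8  9
 1  3  3  3  3  4  5  6  7  8  9
 4  4  4  4  4  4  5  6  7  8  9
 2  5  5  5  5  5  4  5  6  7  8
 7  6  6  5  6  6  5  5  6  7  8
 6  7  7  6  6  7  6  6  5  6  7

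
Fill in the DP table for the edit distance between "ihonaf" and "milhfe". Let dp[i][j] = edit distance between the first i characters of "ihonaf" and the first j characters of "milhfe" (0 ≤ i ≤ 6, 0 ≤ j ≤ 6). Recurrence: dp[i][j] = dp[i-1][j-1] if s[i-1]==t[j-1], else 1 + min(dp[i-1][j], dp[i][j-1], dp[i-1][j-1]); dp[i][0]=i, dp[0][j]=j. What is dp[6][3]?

   ''  m  i  l  h  f  e
''  0  1  2  3  4  5  6
 i  1  1  1  2  3  4  5
 h  2  2  2  2  2  3  4
 o  3  3  3  3  3  3  4
 n  4  4  4  4  4  4  4
 a  5  5  5  5  5  5  5
 f  6  6  6  6  6  5  6

6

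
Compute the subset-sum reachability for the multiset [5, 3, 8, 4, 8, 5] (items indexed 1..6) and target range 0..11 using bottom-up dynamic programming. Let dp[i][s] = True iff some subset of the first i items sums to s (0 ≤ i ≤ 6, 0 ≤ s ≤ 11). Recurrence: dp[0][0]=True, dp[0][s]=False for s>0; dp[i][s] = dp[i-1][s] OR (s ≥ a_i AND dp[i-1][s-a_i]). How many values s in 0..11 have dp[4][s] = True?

i\s   0   1   2   3   4   5   6   7   8   9  10  11
  0   T   F   F   F   F   F   F   F   F   F   F   F
  1   T   F   F   F   F   T   F   F   F   F   F   F
  2   T   F   F   T   F   T   F   F   T   F   F   F
  3   T   F   F   T   F   T   F   F   T   F   F   T
  4   T   F   F   T   T   T   F   T   T   T   F   T
  5   T   F   F   T   T   T   F   T   T   T   F   T
  6   T   F   F   T   T   T   F   T   T   T   T   T

8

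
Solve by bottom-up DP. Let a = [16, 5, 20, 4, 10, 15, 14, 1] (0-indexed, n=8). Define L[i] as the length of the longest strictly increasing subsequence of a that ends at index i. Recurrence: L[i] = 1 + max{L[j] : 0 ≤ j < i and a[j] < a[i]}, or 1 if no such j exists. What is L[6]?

3

   i    0    1    2    3    4    5    6    7
a[i]   16    5   20    4   10   15   14    1
L[i]    1    1    2    1    2    3    3    1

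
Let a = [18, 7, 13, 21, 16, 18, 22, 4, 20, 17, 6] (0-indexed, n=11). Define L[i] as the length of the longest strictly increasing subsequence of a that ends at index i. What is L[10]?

2

   i    0    1    2    3    4    5    6    7    8    9   10
a[i]   18    7   13   21   16   18   22    4   20   17    6
L[i]    1    1    2    3    3    4    5    1    5    4    2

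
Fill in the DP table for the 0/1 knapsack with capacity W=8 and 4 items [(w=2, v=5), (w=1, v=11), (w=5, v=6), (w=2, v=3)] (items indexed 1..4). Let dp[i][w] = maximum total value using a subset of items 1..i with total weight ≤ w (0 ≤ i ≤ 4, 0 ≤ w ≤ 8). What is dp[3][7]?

17

i\w   0   1   2   3   4   5   6   7   8
  0   0   0   0   0   0   0   0   0   0
  1   0   0   5   5   5   5   5   5   5
  2   0  11  11  16  16  16  16  16  16
  3   0  11  11  16  16  16  17  17  22
  4   0  11  11  16  16  19  19  19  22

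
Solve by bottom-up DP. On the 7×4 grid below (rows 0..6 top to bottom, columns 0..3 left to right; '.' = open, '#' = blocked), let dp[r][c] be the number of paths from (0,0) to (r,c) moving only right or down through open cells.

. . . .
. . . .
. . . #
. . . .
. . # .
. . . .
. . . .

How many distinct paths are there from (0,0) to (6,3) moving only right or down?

29

r\c   0   1   2   3
  0   1   1   1   1
  1   1   2   3   4
  2   1   3   6   0
  3   1   4  10  10
  4   1   5   0  10
  5   1   6   6  16
  6   1   7  13  29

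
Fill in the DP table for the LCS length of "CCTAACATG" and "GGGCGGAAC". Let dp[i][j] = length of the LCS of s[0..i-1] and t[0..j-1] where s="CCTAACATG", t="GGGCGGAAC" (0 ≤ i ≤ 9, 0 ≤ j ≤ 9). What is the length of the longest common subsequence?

4

   ''  G  G  G  C  G  G  A  A  C
''  0  0  0  0  0  0  0  0  0  0
 C  0  0  0  0  1  1  1  1  1  1
 C  0  0  0  0  1  1  1  1  1  2
 T  0  0  0  0  1  1  1  1  1  2
 A  0  0  0  0  1  1  1  2  2  2
 A  0  0  0  0  1  1  1  2  3  3
 C  0  0  0  0  1  1  1  2  3  4
 A  0  0  0  0  1  1  1  2  3  4
 T  0  0  0  0  1  1  1  2  3  4
 G  0  1  1  1  1  2  2  2  3  4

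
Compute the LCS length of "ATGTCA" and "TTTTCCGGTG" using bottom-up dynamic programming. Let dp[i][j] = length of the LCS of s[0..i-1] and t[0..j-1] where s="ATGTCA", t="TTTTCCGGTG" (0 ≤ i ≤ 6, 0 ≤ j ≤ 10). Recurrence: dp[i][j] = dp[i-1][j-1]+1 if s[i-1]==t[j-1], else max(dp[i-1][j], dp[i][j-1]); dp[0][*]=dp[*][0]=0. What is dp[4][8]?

   ''  T  T  T  T  C  C  G  G  T  G
''  0  0  0  0  0  0  0  0  0  0  0
 A  0  0  0  0  0  0  0  0  0  0  0
 T  0  1  1  1  1  1  1  1  1  1  1
 G  0  1  1  1  1  1  1  2  2  2  2
 T  0  1  2  2  2  2  2  2  2  3  3
 C  0  1  2  2  2  3  3  3  3  3  3
 A  0  1  2  2  2  3  3  3  3  3  3

2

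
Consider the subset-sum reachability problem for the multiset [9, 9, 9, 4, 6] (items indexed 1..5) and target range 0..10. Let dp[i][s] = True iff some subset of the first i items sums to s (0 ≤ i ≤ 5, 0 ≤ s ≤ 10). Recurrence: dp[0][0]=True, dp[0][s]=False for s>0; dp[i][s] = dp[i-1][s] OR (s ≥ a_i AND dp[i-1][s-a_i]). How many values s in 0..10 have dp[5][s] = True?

i\s   0   1   2   3   4   5   6   7   8   9  10
  0   T   F   F   F   F   F   F   F   F   F   F
  1   T   F   F   F   F   F   F   F   F   T   F
  2   T   F   F   F   F   F   F   F   F   T   F
  3   T   F   F   F   F   F   F   F   F   T   F
  4   T   F   F   F   T   F   F   F   F   T   F
  5   T   F   F   F   T   F   T   F   F   T   T

5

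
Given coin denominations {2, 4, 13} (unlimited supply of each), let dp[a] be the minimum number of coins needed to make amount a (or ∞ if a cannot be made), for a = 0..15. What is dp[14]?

 a  0  1  2  3  4  5  6  7  8  9 10 11 12 13 14 15
dp  0  -  1  -  1  -  2  -  2  -  3  -  3  1  4  2
(- denotes ∞ / unreachable)

4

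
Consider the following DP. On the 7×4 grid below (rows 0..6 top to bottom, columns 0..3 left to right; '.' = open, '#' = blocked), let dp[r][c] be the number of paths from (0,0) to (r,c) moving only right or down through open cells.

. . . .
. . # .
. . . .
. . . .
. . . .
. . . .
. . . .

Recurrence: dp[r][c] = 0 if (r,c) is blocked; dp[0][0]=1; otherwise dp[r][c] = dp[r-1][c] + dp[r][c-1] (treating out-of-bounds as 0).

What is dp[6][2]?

25

r\c   0   1   2   3
  0   1   1   1   1
  1   1   2   0   1
  2   1   3   3   4
  3   1   4   7  11
  4   1   5  12  23
  5   1   6  18  41
  6   1   7  25  66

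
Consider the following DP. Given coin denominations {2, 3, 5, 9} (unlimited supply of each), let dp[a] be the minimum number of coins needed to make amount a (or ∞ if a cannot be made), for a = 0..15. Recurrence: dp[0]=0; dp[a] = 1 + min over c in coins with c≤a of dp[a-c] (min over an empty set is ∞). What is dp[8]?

2

 a  0  1  2  3  4  5  6  7  8  9 10 11 12 13 14 15
dp  0  -  1  1  2  1  2  2  2  1  2  2  2  3  2  3
(- denotes ∞ / unreachable)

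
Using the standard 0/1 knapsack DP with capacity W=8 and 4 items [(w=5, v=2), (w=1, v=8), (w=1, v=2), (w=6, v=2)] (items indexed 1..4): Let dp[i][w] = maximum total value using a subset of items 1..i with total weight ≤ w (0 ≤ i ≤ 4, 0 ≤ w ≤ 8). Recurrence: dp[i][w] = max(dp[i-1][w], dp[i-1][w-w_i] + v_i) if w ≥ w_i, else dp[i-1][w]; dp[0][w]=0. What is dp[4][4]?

i\w   0   1   2   3   4   5   6   7   8
  0   0   0   0   0   0   0   0   0   0
  1   0   0   0   0   0   2   2   2   2
  2   0   8   8   8   8   8  10  10  10
  3   0   8  10  10  10  10  10  12  12
  4   0   8  10  10  10  10  10  12  12

10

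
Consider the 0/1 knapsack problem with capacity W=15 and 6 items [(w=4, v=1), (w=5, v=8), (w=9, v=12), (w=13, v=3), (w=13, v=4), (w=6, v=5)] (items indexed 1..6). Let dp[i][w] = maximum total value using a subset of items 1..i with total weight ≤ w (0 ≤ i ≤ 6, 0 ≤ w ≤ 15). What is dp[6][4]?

i\w   0   1   2   3   4   5   6   7   8   9  10  11  12  13  14  15
  0   0   0   0   0   0   0   0   0   0   0   0   0   0   0   0   0
  1   0   0   0   0   1   1   1   1   1   1   1   1   1   1   1   1
  2   0   0   0   0   1   8   8   8   8   9   9   9   9   9   9   9
  3   0   0   0   0   1   8   8   8   8  12  12  12  12  13  20  20
  4   0   0   0   0   1   8   8   8   8  12  12  12  12  13  20  20
  5   0   0   0   0   1   8   8   8   8  12  12  12  12  13  20  20
  6   0   0   0   0   1   8   8   8   8  12  12  13  13  13  20  20

1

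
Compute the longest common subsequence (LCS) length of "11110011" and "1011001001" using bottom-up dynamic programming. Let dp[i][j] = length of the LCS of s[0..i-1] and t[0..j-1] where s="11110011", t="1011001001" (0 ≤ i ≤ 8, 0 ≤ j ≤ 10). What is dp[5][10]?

   ''  1  0  1  1  0  0  1  0  0  1
''  0  0  0  0  0  0  0  0  0  0  0
 1  0  1  1  1  1  1  1  1  1  1  1
 1  0  1  1  2  2  2  2  2  2  2  2
 1  0  1  1  2  3  3  3  3  3  3  3
 1  0  1  1  2  3  3  3  4  4  4  4
 0  0  1  2  2  3  4  4  4  5  5  5
 0  0  1  2  2  3  4  5  5  5  6  6
 1  0  1  2  3  3  4  5  6  6  6  7
 1  0  1  2  3  4  4  5  6  6  6  7

5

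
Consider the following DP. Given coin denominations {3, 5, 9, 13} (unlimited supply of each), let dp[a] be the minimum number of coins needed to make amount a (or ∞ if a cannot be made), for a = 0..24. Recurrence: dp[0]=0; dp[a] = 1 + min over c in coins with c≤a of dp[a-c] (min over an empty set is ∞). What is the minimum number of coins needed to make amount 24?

4

 a  0  1  2  3  4  5  6  7  8  9 10 11 12 13 14 15 16 17 18 19 20 21 22 23 24
dp  0  -  -  1  -  1  2  -  2  1  2  3  2  1  2  3  2  3  2  3  4  3  2  3  4
(- denotes ∞ / unreachable)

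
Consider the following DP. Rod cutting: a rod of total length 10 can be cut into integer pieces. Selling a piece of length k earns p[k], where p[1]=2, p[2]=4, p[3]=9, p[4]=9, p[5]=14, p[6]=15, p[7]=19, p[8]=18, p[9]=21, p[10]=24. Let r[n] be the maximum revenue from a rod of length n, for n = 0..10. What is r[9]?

27

   n    0    1    2    3    4    5    6    7    8    9   10
r[n]    0    2    4    9   11   14   18   20   23   27   29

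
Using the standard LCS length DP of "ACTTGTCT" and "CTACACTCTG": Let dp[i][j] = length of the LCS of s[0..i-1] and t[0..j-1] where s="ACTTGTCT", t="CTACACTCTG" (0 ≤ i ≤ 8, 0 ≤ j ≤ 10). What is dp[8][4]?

3

   ''  C  T  A  C  A  C  T  C  T  G
''  0  0  0  0  0  0  0  0  0  0  0
 A  0  0  0  1  1  1  1  1  1  1  1
 C  0  1  1  1  2  2  2  2  2  2  2
 T  0  1  2  2  2  2  2  3  3  3  3
 T  0  1  2  2  2  2  2  3  3  4  4
 G  0  1  2  2  2  2  2  3  3  4  5
 T  0  1  2  2  2  2  2  3  3  4  5
 C  0  1  2  2  3  3  3  3  4  4  5
 T  0  1  2  2  3  3  3  4  4  5  5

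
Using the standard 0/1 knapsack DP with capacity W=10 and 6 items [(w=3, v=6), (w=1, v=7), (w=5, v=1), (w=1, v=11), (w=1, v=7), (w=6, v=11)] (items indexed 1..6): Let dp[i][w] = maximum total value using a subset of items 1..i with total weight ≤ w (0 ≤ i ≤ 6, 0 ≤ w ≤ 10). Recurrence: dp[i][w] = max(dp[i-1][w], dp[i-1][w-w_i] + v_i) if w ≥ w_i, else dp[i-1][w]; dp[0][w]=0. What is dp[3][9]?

i\w   0   1   2   3   4   5   6   7   8   9  10
  0   0   0   0   0   0   0   0   0   0   0   0
  1   0   0   0   6   6   6   6   6   6   6   6
  2   0   7   7   7  13  13  13  13  13  13  13
  3   0   7   7   7  13  13  13  13  13  14  14
  4   0  11  18  18  18  24  24  24  24  24  25
  5   0  11  18  25  25  25  31  31  31  31  31
  6   0  11  18  25  25  25  31  31  31  36  36

14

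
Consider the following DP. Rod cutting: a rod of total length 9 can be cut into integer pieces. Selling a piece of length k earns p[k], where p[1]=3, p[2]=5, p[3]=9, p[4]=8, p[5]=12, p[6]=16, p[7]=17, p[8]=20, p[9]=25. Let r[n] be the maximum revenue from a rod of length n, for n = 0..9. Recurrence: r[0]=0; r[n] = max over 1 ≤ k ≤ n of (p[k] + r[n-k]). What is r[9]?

27

   n    0    1    2    3    4    5    6    7    8    9
r[n]    0    3    6    9   12   15   18   21   24   27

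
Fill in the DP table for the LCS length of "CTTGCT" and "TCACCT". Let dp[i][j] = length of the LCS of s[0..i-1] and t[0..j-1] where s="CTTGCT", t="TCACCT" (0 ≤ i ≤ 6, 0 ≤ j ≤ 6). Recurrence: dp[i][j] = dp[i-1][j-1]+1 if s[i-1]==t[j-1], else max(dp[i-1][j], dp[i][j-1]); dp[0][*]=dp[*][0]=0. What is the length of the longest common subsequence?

3

   ''  T  C  A  C  C  T
''  0  0  0  0  0  0  0
 C  0  0  1  1  1  1  1
 T  0  1  1  1  1  1  2
 T  0  1  1  1  1  1  2
 G  0  1  1  1  1  1  2
 C  0  1  2  2  2  2  2
 T  0  1  2  2  2  2  3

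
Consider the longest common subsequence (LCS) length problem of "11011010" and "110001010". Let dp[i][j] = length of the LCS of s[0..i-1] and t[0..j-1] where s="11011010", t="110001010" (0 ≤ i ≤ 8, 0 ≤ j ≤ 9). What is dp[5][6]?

4

   ''  1  1  0  0  0  1  0  1  0
''  0  0  0  0  0  0  0  0  0  0
 1  0  1  1  1  1  1  1  1  1  1
 1  0  1  2  2  2  2  2  2  2  2
 0  0  1  2  3  3  3  3  3  3  3
 1  0  1  2  3  3  3  4  4  4  4
 1  0  1  2  3  3  3  4  4  5  5
 0  0  1  2  3  4  4  4  5  5  6
 1  0  1  2  3  4  4  5  5  6  6
 0  0  1  2  3  4  5  5  6  6  7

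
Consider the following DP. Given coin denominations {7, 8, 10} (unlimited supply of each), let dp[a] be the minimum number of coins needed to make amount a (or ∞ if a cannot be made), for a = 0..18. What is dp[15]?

 a  0  1  2  3  4  5  6  7  8  9 10 11 12 13 14 15 16 17 18
dp  0  -  -  -  -  -  -  1  1  -  1  -  -  -  2  2  2  2  2
(- denotes ∞ / unreachable)

2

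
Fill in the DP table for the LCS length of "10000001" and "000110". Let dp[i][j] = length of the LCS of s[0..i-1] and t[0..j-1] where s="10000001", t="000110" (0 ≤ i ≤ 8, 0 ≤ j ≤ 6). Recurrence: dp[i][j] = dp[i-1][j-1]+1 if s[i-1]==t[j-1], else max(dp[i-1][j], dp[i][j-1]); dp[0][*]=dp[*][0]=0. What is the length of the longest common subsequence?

   ''  0  0  0  1  1  0
''  0  0  0  0  0  0  0
 1  0  0  0  0  1  1  1
 0  0  1  1  1  1  1  2
 0  0  1  2  2  2  2  2
 0  0  1  2  3  3  3  3
 0  0  1  2  3  3  3  4
 0  0  1  2  3  3  3  4
 0  0  1  2  3  3  3  4
 1  0  1  2  3  4  4  4

4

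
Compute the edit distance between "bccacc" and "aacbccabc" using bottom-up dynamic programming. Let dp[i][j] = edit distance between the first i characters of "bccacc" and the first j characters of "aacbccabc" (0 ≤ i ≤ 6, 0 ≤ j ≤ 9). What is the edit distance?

   ''  a  a  c  b  c  c  a  b  c
''  0  1  2  3  4  5  6  7  8  9
 b  1  1  2  3  3  4  5  6  7  8
 c  2  2  2  2  3  3  4  5  6  7
 c  3  3  3  2  3  3  3  4  5  6
 a  4  3  3  3  3  4  4  3  4  5
 c  5  4  4  3  4  3  4  4  4  4
 c  6  5  5  4  4  4  3  4  5  4

4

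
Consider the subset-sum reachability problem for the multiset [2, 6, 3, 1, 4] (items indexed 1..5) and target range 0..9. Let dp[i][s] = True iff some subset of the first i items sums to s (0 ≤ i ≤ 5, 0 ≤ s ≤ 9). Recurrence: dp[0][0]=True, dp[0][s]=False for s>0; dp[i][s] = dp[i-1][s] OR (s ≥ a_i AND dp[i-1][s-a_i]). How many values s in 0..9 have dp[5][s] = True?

i\s   0   1   2   3   4   5   6   7   8   9
  0   T   F   F   F   F   F   F   F   F   F
  1   T   F   T   F   F   F   F   F   F   F
  2   T   F   T   F   F   F   T   F   T   F
  3   T   F   T   T   F   T   T   F   T   T
  4   T   T   T   T   T   T   T   T   T   T
  5   T   T   T   T   T   T   T   T   T   T

10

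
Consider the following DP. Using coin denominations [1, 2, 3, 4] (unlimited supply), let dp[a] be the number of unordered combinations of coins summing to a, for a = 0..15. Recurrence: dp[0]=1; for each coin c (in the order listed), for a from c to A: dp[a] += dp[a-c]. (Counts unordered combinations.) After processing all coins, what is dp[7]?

11

after  coin     0     1     2     3     4     5     6     7     8     9    10    11    12    13    14    15
          1     1     1     1     1     1     1     1     1     1     1     1     1     1     1     1     1
          2     1     1     2     2     3     3     4     4     5     5     6     6     7     7     8     8
          3     1     1     2     3     4     5     7     8    10    12    14    16    19    21    24    27
          4     1     1     2     3     5     6     9    11    15    18    23    27    34    39    47    54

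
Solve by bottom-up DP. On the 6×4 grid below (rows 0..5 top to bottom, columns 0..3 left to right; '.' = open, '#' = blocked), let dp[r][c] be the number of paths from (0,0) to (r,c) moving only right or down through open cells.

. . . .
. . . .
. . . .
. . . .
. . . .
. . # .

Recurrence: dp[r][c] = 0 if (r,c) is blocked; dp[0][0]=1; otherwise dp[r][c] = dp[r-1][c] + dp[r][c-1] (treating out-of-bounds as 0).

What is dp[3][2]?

10

r\c   0   1   2   3
  0   1   1   1   1
  1   1   2   3   4
  2   1   3   6  10
  3   1   4  10  20
  4   1   5  15  35
  5   1   6   0  35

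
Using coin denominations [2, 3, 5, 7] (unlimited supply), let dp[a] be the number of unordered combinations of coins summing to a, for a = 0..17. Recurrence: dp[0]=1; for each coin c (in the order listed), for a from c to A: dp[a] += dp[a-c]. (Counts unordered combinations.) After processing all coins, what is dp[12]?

7

after  coin     0     1     2     3     4     5     6     7     8     9    10    11    12    13    14    15    16    17
          2     1     0     1     0     1     0     1     0     1     0     1     0     1     0     1     0     1     0
          3     1     0     1     1     1     1     2     1     2     2     2     2     3     2     3     3     3     3
          5     1     0     1     1     1     2     2     2     3     3     4     4     5     5     6     7     7     8
          7     1     0     1     1     1     2     2     3     3     4     5     5     7     7     9    10    11    13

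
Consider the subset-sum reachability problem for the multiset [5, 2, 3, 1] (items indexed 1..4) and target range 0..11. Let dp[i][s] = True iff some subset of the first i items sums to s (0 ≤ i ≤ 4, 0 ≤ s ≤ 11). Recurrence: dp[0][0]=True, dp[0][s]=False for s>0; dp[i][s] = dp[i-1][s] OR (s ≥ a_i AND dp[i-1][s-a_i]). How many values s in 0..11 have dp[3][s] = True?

i\s   0   1   2   3   4   5   6   7   8   9  10  11
  0   T   F   F   F   F   F   F   F   F   F   F   F
  1   T   F   F   F   F   T   F   F   F   F   F   F
  2   T   F   T   F   F   T   F   T   F   F   F   F
  3   T   F   T   T   F   T   F   T   T   F   T   F
  4   T   T   T   T   T   T   T   T   T   T   T   T

7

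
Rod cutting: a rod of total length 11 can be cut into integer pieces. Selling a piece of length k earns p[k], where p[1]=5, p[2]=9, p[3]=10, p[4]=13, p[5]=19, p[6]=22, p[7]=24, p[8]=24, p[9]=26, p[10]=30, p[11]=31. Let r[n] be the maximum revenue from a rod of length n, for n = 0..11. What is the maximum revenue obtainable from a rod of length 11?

   n    0    1    2    3    4    5    6    7    8    9   10   11
r[n]    0    5   10   15   20   25   30   35   40   45   50   55

55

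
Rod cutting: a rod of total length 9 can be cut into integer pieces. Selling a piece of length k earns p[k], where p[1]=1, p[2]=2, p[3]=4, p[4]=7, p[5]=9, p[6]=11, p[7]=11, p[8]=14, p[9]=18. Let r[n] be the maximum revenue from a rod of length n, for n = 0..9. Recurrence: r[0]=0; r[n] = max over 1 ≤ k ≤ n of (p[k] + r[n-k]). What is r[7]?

12

   n    0    1    2    3    4    5    6    7    8    9
r[n]    0    1    2    4    7    9   11   12   14   18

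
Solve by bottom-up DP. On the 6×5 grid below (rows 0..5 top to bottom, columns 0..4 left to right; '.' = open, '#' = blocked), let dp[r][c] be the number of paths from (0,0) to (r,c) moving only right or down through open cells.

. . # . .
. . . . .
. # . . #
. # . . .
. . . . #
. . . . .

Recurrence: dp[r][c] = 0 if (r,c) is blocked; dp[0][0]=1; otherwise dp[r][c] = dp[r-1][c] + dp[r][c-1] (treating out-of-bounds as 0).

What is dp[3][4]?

r\c   0   1   2   3   4
  0   1   1   0   0   0
  1   1   2   2   2   2
  2   1   0   2   4   0
  3   1   0   2   6   6
  4   1   1   3   9   0
  5   1   2   5  14  14

6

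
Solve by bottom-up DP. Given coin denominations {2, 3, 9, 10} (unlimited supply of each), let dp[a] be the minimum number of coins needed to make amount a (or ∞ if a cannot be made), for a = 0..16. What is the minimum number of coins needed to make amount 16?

3

 a  0  1  2  3  4  5  6  7  8  9 10 11 12 13 14 15 16
dp  0  -  1  1  2  2  2  3  3  1  1  2  2  2  3  3  3
(- denotes ∞ / unreachable)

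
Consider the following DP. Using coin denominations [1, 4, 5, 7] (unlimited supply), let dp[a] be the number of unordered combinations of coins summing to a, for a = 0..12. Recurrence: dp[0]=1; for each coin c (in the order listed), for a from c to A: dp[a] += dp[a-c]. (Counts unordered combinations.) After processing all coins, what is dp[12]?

10

after  coin     0     1     2     3     4     5     6     7     8     9    10    11    12
          1     1     1     1     1     1     1     1     1     1     1     1     1     1
          4     1     1     1     1     2     2     2     2     3     3     3     3     4
          5     1     1     1     1     2     3     3     3     4     5     6     6     7
          7     1     1     1     1     2     3     3     4     5     6     7     8    10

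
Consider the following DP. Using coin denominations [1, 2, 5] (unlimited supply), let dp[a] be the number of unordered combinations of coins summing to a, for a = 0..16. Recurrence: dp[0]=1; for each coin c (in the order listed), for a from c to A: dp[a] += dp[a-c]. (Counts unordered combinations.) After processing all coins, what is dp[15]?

18

after  coin     0     1     2     3     4     5     6     7     8     9    10    11    12    13    14    15    16
          1     1     1     1     1     1     1     1     1     1     1     1     1     1     1     1     1     1
          2     1     1     2     2     3     3     4     4     5     5     6     6     7     7     8     8     9
          5     1     1     2     2     3     4     5     6     7     8    10    11    13    14    16    18    20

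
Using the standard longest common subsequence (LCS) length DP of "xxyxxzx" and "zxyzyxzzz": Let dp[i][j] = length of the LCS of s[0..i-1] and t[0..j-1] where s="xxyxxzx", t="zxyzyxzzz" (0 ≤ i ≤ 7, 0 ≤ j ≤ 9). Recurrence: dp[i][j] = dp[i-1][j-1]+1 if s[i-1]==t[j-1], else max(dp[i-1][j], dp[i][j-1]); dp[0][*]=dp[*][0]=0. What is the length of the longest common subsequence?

4

   ''  z  x  y  z  y  x  z  z  z
''  0  0  0  0  0  0  0  0  0  0
 x  0  0  1  1  1  1  1  1  1  1
 x  0  0  1  1  1  1  2  2  2  2
 y  0  0  1  2  2  2  2  2  2  2
 x  0  0  1  2  2  2  3  3  3  3
 x  0  0  1  2  2  2  3  3  3  3
 z  0  1  1  2  3  3  3  4  4  4
 x  0  1  2  2  3  3  4  4  4  4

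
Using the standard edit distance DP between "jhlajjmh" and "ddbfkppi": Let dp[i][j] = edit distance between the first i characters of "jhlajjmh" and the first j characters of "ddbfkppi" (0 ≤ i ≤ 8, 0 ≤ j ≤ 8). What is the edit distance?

8

   ''  d  d  b  f  k  p  p  i
''  0  1  2  3  4  5  6  7  8
 j  1  1  2  3  4  5  6  7  8
 h  2  2  2  3  4  5  6  7  8
 l  3  3  3  3  4  5  6  7  8
 a  4  4  4  4  4  5  6  7  8
 j  5  5  5  5  5  5  6  7  8
 j  6  6  6  6  6  6  6  7  8
 m  7  7  7  7  7  7  7  7  8
 h  8  8  8  8  8  8  8  8  8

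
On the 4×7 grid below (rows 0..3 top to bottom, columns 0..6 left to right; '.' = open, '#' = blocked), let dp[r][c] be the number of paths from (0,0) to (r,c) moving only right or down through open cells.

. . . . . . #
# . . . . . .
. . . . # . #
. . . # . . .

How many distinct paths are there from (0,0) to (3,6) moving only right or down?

5

r\c   0   1   2   3   4   5   6
  0   1   1   1   1   1   1   0
  1   0   1   2   3   4   5   5
  2   0   1   3   6   0   5   0
  3   0   1   4   0   0   5   5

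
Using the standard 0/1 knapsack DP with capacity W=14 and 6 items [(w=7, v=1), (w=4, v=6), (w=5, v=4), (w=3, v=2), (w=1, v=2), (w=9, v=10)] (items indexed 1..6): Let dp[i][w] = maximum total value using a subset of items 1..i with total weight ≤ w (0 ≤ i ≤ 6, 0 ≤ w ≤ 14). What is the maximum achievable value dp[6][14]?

i\w   0   1   2   3   4   5   6   7   8   9  10  11  12  13  14
  0   0   0   0   0   0   0   0   0   0   0   0   0   0   0   0
  1   0   0   0   0   0   0   0   1   1   1   1   1   1   1   1
  2   0   0   0   0   6   6   6   6   6   6   6   7   7   7   7
  3   0   0   0   0   6   6   6   6   6  10  10  10  10  10  10
  4   0   0   0   2   6   6   6   8   8  10  10  10  12  12  12
  5   0   2   2   2   6   8   8   8  10  10  12  12  12  14  14
  6   0   2   2   2   6   8   8   8  10  10  12  12  12  16  18

18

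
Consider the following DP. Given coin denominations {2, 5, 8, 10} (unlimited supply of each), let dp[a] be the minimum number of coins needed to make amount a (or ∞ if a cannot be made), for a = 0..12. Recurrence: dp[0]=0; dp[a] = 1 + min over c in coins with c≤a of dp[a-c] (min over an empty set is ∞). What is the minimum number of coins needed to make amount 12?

 a  0  1  2  3  4  5  6  7  8  9 10 11 12
dp  0  -  1  -  2  1  3  2  1  3  1  4  2
(- denotes ∞ / unreachable)

2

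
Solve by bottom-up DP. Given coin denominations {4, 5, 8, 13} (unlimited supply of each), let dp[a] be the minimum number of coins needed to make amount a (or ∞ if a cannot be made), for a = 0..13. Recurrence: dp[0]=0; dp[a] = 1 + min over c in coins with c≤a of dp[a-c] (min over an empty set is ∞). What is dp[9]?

2

 a  0  1  2  3  4  5  6  7  8  9 10 11 12 13
dp  0  -  -  -  1  1  -  -  1  2  2  -  2  1
(- denotes ∞ / unreachable)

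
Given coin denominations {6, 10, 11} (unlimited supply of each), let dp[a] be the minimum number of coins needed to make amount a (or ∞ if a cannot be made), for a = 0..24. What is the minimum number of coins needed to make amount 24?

 a  0  1  2  3  4  5  6  7  8  9 10 11 12 13 14 15 16 17 18 19 20 21 22 23 24
dp  0  -  -  -  -  -  1  -  -  -  1  1  2  -  -  -  2  2  3  -  2  2  2  3  4
(- denotes ∞ / unreachable)

4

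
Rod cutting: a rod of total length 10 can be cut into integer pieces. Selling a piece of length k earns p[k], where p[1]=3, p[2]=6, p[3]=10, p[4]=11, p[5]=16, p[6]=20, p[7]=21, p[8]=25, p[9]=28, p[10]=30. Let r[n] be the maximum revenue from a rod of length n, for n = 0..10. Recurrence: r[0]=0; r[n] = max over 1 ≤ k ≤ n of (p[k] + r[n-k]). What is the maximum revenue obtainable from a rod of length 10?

33

   n    0    1    2    3    4    5    6    7    8    9   10
r[n]    0    3    6   10   13   16   20   23   26   30   33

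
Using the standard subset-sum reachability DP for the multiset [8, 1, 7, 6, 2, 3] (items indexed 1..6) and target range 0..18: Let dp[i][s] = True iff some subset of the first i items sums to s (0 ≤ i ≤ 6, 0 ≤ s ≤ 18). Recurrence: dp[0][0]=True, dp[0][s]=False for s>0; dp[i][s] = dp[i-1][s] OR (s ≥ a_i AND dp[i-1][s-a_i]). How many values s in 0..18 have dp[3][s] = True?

i\s   0   1   2   3   4   5   6   7   8   9  10  11  12  13  14  15  16  17  18
  0   T   F   F   F   F   F   F   F   F   F   F   F   F   F   F   F   F   F   F
  1   T   F   F   F   F   F   F   F   T   F   F   F   F   F   F   F   F   F   F
  2   T   T   F   F   F   F   F   F   T   T   F   F   F   F   F   F   F   F   F
  3   T   T   F   F   F   F   F   T   T   T   F   F   F   F   F   T   T   F   F
  4   T   T   F   F   F   F   T   T   T   T   F   F   F   T   T   T   T   F   F
  5   T   T   T   T   F   F   T   T   T   T   T   T   F   T   T   T   T   T   T
  6   T   T   T   T   T   T   T   T   T   T   T   T   T   T   T   T   T   T   T

7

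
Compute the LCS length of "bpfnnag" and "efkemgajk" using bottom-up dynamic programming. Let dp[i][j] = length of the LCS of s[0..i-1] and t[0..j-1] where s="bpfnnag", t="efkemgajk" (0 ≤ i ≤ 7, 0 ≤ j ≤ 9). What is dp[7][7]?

   ''  e  f  k  e  m  g  a  j  k
''  0  0  0  0  0  0  0  0  0  0
 b  0  0  0  0  0  0  0  0  0  0
 p  0  0  0  0  0  0  0  0  0  0
 f  0  0  1  1  1  1  1  1  1  1
 n  0  0  1  1  1  1  1  1  1  1
 n  0  0  1  1  1  1  1  1  1  1
 a  0  0  1  1  1  1  1  2  2  2
 g  0  0  1  1  1  1  2  2  2  2

2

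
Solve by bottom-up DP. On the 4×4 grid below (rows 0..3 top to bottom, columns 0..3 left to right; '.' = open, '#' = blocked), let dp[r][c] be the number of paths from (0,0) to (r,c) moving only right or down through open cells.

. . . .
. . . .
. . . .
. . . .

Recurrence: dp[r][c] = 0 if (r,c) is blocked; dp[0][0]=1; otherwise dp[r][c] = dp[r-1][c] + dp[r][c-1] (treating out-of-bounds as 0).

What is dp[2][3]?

10

r\c   0   1   2   3
  0   1   1   1   1
  1   1   2   3   4
  2   1   3   6  10
  3   1   4  10  20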